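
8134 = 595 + 7539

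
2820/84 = 235/7= 33.57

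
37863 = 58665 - 20802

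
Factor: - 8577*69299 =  - 3^2*23^2*131^1*953^1=-  594377523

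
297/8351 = 297/8351 =0.04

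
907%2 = 1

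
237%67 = 36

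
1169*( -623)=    - 728287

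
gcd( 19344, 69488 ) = 16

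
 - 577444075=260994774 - 838438849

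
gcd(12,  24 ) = 12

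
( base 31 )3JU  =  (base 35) 2U2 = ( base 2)110110101110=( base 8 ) 6656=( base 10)3502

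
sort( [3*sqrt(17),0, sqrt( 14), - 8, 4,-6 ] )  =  [ - 8 ,- 6, 0,sqrt( 14) , 4,  3*sqrt( 17 )]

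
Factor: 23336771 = 23336771^1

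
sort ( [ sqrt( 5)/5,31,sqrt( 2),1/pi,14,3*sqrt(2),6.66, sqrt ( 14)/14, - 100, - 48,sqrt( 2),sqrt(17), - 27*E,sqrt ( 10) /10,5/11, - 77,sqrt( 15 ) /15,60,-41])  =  [ - 100, - 77, - 27 *E, - 48, - 41,sqrt( 15)/15,  sqrt( 14) /14, sqrt(10)/10,1/pi,  sqrt( 5) /5,5/11,sqrt(2 ),sqrt( 2),  sqrt( 17),3*sqrt (2),6.66, 14,31,60]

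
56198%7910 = 828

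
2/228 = 1/114 = 0.01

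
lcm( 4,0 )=0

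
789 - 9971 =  - 9182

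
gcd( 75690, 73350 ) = 90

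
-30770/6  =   - 5129 + 2/3 = -5128.33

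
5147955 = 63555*81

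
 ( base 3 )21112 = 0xCB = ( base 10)203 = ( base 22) 95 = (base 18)b5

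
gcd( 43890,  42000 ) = 210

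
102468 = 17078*6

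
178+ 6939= 7117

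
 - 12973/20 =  - 649 + 7/20 = - 648.65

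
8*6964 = 55712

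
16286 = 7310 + 8976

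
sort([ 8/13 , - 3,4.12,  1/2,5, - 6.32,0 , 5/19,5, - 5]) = [  -  6.32, - 5, - 3, 0,5/19,1/2,8/13,4.12,5, 5 ] 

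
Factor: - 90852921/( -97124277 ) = 30284307/32374759 = 3^3*23^1 *29^( - 1 )*48767^1*1116371^( - 1)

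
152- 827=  -675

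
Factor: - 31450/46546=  - 5^2*37^( - 1 ) = - 25/37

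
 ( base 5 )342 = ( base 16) 61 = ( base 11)89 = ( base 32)31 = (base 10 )97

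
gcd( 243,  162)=81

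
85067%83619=1448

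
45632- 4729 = 40903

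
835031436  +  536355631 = 1371387067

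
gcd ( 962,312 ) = 26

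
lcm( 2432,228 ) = 7296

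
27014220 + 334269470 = 361283690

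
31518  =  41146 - 9628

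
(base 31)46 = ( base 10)130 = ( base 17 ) 7b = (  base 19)6G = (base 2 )10000010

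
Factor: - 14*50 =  - 700 = - 2^2*5^2 * 7^1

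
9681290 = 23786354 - 14105064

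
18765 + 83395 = 102160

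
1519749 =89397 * 17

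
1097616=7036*156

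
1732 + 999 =2731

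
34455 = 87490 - 53035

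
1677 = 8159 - 6482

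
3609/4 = 902  +  1/4 = 902.25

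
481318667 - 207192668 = 274125999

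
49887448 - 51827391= - 1939943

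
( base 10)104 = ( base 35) 2y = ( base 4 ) 1220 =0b1101000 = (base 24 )48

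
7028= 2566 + 4462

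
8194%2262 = 1408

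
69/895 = 69/895 = 0.08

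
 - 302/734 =-151/367 = - 0.41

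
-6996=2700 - 9696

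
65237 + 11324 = 76561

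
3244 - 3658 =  - 414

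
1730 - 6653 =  - 4923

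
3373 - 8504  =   - 5131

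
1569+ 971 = 2540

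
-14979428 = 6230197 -21209625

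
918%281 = 75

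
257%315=257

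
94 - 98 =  - 4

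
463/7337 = 463/7337 = 0.06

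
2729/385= 2729/385 =7.09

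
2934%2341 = 593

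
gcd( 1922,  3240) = 2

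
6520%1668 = 1516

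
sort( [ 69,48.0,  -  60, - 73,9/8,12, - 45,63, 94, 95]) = [ - 73, - 60, - 45 , 9/8, 12,48.0,63,69,94,95 ]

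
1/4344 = 1/4344=0.00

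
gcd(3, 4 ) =1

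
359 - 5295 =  - 4936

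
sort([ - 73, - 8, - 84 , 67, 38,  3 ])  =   [  -  84, - 73, - 8,  3  ,  38, 67 ]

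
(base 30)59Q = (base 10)4796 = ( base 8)11274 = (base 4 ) 1022330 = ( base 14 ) 1a68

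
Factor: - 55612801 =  - 349^1*159349^1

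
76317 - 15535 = 60782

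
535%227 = 81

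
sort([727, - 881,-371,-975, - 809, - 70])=[  -  975,  -  881,  -  809,- 371,-70, 727]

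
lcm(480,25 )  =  2400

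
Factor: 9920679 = 3^1 * 19^1*174047^1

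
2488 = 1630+858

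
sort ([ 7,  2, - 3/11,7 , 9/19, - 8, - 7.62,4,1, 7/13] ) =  [ - 8 , - 7.62, - 3/11,9/19 , 7/13,1,  2, 4, 7,7] 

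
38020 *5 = 190100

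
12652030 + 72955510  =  85607540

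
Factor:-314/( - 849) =2^1*3^( - 1)*157^1*283^( - 1) 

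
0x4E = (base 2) 1001110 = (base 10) 78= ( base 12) 66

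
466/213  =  466/213 = 2.19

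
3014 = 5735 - 2721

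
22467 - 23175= - 708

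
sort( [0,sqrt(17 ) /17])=[0, sqrt (17) /17 ]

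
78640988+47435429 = 126076417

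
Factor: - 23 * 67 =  - 1541 = - 23^1*67^1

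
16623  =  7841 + 8782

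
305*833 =254065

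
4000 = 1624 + 2376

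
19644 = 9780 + 9864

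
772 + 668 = 1440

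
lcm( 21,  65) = 1365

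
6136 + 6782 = 12918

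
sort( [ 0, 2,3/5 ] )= [0,3/5 , 2]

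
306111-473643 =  - 167532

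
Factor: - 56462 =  - 2^1*7^1*37^1*109^1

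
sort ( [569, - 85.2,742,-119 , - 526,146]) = [ - 526,- 119, - 85.2, 146,569,742] 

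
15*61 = 915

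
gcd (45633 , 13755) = 21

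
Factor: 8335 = 5^1*1667^1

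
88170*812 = 71594040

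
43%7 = 1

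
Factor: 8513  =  8513^1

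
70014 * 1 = 70014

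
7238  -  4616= 2622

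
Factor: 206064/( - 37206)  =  -2^3*3^2 * 13^ ( -1 ) = - 72/13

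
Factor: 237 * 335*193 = 3^1 * 5^1*67^1*79^1*193^1 = 15323235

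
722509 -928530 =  - 206021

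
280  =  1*280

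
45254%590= 414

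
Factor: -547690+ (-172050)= -719740 = -2^2*5^1*7^1*53^1*97^1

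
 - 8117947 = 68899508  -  77017455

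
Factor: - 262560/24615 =-2^5*3^( - 1 )  =  - 32/3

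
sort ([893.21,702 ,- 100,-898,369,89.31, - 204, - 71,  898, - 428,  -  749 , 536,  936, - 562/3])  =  [ - 898, - 749, - 428, - 204,-562/3, - 100, - 71, 89.31,369,536,702, 893.21,898,936]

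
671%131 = 16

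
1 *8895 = 8895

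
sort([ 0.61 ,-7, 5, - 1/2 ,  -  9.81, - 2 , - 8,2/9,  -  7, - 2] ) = [  -  9.81,-8, - 7,  -  7, - 2,  -  2, - 1/2, 2/9, 0.61, 5]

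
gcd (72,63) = 9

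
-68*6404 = - 435472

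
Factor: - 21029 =-17^1*1237^1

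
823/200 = 823/200 = 4.12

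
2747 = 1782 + 965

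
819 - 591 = 228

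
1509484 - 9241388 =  -7731904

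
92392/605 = 152 + 432/605 = 152.71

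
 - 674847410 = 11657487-686504897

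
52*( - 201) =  - 10452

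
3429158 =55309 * 62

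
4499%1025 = 399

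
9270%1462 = 498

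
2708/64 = 42 + 5/16 = 42.31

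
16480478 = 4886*3373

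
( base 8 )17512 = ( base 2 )1111101001010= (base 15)2590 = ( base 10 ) 8010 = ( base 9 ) 11880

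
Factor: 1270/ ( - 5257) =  - 2^1*5^1*7^(- 1 )*127^1* 751^(  -  1)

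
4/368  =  1/92 =0.01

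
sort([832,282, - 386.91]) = [ - 386.91, 282, 832] 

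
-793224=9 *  ( - 88136) 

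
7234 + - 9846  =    -  2612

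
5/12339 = 5/12339 = 0.00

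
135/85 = 27/17 = 1.59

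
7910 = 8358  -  448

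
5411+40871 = 46282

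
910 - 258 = 652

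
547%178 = 13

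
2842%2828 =14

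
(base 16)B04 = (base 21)686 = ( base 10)2820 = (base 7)11136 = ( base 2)101100000100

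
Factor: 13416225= 3^1*5^2 *41^1*4363^1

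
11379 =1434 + 9945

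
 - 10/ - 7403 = 10/7403= 0.00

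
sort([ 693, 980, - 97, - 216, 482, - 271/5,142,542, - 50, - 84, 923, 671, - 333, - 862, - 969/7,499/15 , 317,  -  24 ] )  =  [ - 862, - 333, - 216,  -  969/7, - 97, -84,-271/5, -50, - 24,499/15,142,317,482,542,  671,693,923,980] 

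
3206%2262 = 944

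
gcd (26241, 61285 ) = 1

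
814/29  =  28 + 2/29 = 28.07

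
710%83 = 46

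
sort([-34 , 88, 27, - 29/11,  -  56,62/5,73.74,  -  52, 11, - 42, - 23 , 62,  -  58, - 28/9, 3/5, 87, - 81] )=[  -  81,-58, - 56,- 52,- 42, - 34  ,- 23,-28/9, - 29/11, 3/5,  11, 62/5, 27, 62 , 73.74, 87, 88] 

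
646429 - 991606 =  - 345177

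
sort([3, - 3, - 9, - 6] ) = [ - 9,-6, - 3, 3]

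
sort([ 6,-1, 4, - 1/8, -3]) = [ - 3,  -  1, - 1/8 , 4, 6]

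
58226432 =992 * 58696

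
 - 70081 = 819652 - 889733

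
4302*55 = 236610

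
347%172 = 3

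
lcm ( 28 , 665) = 2660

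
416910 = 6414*65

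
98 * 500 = 49000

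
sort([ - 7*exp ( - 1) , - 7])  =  [-7,  -  7*exp( - 1 )]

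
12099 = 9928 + 2171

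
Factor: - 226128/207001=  - 2^4 * 3^1*7^1 *317^(-1)*653^(-1)*673^1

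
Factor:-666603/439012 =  - 95229/62716 = - 2^( -2)*3^3 * 3527^1*15679^( -1)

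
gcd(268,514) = 2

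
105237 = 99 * 1063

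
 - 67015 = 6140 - 73155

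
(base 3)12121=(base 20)7b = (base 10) 151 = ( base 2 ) 10010111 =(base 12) 107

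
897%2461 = 897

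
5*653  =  3265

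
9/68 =9/68 =0.13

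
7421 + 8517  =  15938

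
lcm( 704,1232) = 4928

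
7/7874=7/7874 = 0.00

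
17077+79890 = 96967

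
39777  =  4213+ 35564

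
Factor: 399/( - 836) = -2^( - 2)*3^1*7^1*11^( - 1) = - 21/44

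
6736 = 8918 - 2182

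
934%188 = 182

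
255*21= 5355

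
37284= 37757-473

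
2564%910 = 744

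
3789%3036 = 753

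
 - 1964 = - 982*2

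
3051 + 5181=8232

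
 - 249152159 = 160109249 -409261408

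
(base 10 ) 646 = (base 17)240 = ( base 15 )2D1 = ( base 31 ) kq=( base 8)1206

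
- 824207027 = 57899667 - 882106694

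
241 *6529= 1573489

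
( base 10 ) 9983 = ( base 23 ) IK1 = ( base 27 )dik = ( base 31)ac1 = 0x26FF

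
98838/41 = 2410 + 28/41 = 2410.68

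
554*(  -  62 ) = - 34348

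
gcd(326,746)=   2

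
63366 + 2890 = 66256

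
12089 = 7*1727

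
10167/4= 2541 + 3/4  =  2541.75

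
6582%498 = 108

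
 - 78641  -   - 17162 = -61479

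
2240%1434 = 806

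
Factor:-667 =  -23^1 * 29^1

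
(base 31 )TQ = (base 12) 651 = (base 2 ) 1110011101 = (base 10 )925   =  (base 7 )2461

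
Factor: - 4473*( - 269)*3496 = 2^3*3^2* 7^1*19^1*23^1*71^1*269^1 = 4206516552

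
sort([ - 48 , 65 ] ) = [ - 48, 65]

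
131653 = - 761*( - 173 )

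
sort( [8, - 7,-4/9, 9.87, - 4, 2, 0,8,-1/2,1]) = [-7, - 4,-1/2,-4/9 , 0, 1,  2,8, 8, 9.87]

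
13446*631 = 8484426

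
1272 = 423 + 849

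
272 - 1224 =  - 952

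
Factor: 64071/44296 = 2^( - 3 )*3^4*7^( - 1) = 81/56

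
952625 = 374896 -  - 577729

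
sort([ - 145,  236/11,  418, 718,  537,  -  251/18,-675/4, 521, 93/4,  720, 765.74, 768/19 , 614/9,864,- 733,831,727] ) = [ - 733,-675/4,-145, - 251/18, 236/11 , 93/4,768/19,  614/9,  418,  521, 537,718, 720, 727, 765.74,831,864 ] 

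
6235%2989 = 257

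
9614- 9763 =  - 149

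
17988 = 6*2998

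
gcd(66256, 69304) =8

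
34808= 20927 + 13881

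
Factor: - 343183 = -23^1*43^1*347^1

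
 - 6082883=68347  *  (  -  89 ) 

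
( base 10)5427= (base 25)8H2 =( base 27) 7c0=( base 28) 6PN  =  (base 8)12463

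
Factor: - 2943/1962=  - 3/2 = - 2^( - 1)*3^1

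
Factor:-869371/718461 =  -3^( - 2 ) * 79829^( - 1)*869371^1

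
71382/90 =11897/15 = 793.13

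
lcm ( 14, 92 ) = 644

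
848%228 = 164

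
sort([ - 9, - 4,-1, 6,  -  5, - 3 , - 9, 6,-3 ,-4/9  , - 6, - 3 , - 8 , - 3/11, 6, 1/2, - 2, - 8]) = [ - 9, - 9, - 8, - 8, - 6, - 5, - 4, - 3, - 3, - 3, - 2, - 1 , - 4/9, - 3/11, 1/2,  6, 6,6]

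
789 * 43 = 33927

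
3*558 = 1674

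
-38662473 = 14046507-52708980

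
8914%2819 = 457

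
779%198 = 185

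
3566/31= 3566/31 = 115.03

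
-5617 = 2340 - 7957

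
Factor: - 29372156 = -2^2 * 11^1*667549^1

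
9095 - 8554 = 541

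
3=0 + 3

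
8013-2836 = 5177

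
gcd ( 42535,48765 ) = 5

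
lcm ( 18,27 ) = 54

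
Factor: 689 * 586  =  2^1*13^1*53^1*293^1 = 403754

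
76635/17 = 76635/17 = 4507.94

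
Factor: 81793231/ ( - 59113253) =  - 13^1*241^1*26107^1*59113253^( - 1)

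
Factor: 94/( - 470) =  - 1/5 = - 5^( - 1)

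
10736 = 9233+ 1503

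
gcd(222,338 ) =2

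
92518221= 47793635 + 44724586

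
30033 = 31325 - 1292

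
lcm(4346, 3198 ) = 169494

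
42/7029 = 14/2343 = 0.01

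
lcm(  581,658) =54614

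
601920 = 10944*55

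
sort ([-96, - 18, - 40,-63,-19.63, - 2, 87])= [ - 96, - 63, - 40, - 19.63, - 18,  -  2, 87 ]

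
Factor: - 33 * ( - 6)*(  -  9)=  - 2^1 * 3^4* 11^1  =  -  1782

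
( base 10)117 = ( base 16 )75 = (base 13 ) 90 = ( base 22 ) 57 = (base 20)5H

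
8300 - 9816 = -1516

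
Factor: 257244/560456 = 291/634 = 2^( - 1)*3^1*97^1 * 317^( - 1)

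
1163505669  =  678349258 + 485156411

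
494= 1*494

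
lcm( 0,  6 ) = 0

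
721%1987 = 721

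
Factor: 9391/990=2^ (-1 ) * 3^( - 2 )*5^( - 1 )*11^(- 1 ) * 9391^1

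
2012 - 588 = 1424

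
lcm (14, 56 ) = 56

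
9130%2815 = 685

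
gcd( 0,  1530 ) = 1530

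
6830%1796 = 1442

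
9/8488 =9/8488= 0.00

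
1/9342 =1/9342 = 0.00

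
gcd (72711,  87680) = 1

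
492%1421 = 492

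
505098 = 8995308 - 8490210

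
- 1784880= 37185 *( - 48 ) 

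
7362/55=133 + 47/55 =133.85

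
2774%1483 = 1291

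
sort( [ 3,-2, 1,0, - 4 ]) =[-4, - 2, 0, 1, 3 ] 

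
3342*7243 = 24206106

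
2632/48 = 54 + 5/6  =  54.83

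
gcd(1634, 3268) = 1634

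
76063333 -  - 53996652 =130059985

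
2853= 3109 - 256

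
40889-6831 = 34058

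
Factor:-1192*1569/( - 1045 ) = 2^3*3^1*5^(-1 )*11^(-1)*19^(  -  1)*149^1*523^1 = 1870248/1045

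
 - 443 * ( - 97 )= 42971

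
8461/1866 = 8461/1866 = 4.53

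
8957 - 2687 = 6270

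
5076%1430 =786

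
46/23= 2 = 2.00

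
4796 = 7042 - 2246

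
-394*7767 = -3060198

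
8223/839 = 8223/839 = 9.80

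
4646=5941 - 1295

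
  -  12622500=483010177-495632677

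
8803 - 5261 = 3542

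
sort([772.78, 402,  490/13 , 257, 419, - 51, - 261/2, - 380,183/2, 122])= [ - 380, - 261/2, - 51,490/13, 183/2,122,257, 402, 419,772.78 ]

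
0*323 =0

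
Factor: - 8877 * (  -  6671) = 3^1 * 7^1*11^1*269^1*953^1 =59218467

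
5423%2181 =1061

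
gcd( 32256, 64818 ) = 18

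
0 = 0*8347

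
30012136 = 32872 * 913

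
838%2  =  0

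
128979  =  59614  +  69365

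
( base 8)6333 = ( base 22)6HD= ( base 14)12B1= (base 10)3291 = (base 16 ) CDB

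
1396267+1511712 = 2907979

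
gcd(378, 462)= 42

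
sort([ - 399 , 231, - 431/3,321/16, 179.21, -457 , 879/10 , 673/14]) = [ - 457, - 399,-431/3, 321/16,673/14,879/10, 179.21,231]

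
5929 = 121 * 49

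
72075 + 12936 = 85011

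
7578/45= 168 + 2/5 =168.40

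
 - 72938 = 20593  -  93531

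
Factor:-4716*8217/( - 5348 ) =9687843/1337 = 3^4*7^( - 1)*11^1 * 83^1*131^1*191^( - 1 )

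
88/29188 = 22/7297 = 0.00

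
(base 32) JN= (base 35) i1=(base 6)2531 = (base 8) 1167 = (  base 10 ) 631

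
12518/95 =131 + 73/95 = 131.77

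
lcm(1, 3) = 3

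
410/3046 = 205/1523 = 0.13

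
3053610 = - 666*( - 4585) 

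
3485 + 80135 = 83620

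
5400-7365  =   - 1965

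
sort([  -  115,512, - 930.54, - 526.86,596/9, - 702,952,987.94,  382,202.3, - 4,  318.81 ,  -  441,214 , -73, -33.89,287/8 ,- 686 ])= [- 930.54,  -  702,-686 , - 526.86 , - 441 ,  -  115, - 73,-33.89, - 4,287/8,596/9,  202.3,214, 318.81,  382,512,952, 987.94] 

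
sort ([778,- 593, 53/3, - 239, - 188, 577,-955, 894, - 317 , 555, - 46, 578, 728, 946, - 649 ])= [ - 955,-649, - 593, - 317,-239, - 188, - 46, 53/3, 555,  577 , 578,728, 778 , 894, 946 ]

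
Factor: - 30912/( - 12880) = 12/5 = 2^2*3^1 * 5^(  -  1)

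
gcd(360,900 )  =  180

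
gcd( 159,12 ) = 3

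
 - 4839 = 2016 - 6855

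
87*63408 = 5516496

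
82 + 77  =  159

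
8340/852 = 695/71 = 9.79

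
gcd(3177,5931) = 9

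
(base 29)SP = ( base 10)837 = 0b1101000101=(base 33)pc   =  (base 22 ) 1g1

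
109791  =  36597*3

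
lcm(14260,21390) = 42780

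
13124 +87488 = 100612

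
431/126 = 431/126 = 3.42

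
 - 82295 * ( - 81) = 6665895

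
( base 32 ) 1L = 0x35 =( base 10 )53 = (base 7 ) 104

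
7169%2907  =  1355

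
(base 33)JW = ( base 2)1010010011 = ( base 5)10114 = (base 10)659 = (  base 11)54a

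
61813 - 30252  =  31561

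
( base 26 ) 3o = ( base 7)204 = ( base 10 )102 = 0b1100110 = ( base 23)4A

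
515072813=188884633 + 326188180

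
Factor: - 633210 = -2^1*3^1  *5^1*21107^1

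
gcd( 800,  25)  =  25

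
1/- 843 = -1 + 842/843 = - 0.00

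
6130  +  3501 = 9631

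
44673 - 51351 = -6678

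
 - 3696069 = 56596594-60292663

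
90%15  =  0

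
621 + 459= 1080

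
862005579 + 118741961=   980747540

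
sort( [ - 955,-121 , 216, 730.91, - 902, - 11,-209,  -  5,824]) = [  -  955, - 902,-209, -121,-11,-5 , 216 , 730.91, 824]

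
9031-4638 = 4393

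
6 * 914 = 5484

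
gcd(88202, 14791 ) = 1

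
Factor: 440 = 2^3*5^1*11^1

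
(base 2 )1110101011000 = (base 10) 7512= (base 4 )1311120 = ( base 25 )C0C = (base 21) H0F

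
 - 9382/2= - 4691 = - 4691.00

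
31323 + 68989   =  100312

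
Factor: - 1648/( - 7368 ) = 2^1*3^( - 1 ) * 103^1*307^(-1) = 206/921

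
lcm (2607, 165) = 13035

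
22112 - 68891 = -46779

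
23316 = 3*7772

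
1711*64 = 109504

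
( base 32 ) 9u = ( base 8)476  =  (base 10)318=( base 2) 100111110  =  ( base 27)BL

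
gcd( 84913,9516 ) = 1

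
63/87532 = 63/87532 =0.00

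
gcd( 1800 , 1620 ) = 180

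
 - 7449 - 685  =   - 8134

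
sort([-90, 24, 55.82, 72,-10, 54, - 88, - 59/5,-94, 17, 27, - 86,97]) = [-94,-90,  -  88, - 86, - 59/5,-10,17,24,27,54,55.82, 72,  97]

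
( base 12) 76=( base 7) 156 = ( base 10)90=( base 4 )1122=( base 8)132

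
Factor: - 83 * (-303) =25149= 3^1*83^1 * 101^1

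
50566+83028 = 133594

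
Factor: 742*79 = 2^1*7^1*53^1* 79^1  =  58618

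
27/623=27/623 =0.04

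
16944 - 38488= -21544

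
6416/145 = 44 + 36/145= 44.25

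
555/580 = 111/116 = 0.96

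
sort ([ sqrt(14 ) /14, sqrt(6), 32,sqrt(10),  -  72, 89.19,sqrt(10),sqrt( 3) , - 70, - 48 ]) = [ - 72, - 70, - 48, sqrt(14 )/14, sqrt(  3 ),sqrt(6),sqrt(10),sqrt( 10),32,89.19 ]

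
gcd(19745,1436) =359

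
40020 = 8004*5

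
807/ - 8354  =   - 807/8354 = - 0.10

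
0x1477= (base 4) 1101313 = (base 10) 5239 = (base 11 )3a33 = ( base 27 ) 751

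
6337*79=500623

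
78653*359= 28236427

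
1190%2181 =1190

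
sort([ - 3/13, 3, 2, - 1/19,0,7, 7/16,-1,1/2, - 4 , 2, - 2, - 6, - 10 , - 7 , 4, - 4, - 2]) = [-10, - 7 ,  -  6, - 4,  -  4, - 2 ,-2 ,  -  1, - 3/13, - 1/19,0 , 7/16, 1/2,2, 2,3,4, 7] 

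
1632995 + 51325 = 1684320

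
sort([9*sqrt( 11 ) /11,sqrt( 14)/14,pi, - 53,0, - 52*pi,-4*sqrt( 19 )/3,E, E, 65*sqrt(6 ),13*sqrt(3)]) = [ - 52 *pi,- 53,-4* sqrt(19) /3, 0,  sqrt( 14) /14, 9*sqrt(11 ) /11, E, E,pi,13*sqrt(3),65*  sqrt( 6) ] 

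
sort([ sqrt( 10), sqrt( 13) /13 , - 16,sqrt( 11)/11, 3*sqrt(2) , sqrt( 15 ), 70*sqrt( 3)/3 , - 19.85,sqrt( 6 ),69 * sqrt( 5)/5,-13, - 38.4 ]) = [ - 38.4, - 19.85 , - 16, - 13,sqrt(13)/13 , sqrt( 11)/11,sqrt( 6) , sqrt( 10), sqrt(15),3*sqrt(2),69*sqrt( 5)/5,70*sqrt( 3) /3]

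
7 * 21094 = 147658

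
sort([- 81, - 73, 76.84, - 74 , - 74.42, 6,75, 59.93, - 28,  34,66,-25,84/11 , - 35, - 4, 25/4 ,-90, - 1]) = [-90, - 81, - 74.42, - 74, - 73,-35, - 28,  -  25, - 4, - 1, 6, 25/4,84/11, 34, 59.93,66, 75,  76.84 ] 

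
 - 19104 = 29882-48986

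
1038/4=519/2  =  259.50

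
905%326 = 253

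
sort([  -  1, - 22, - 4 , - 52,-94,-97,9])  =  [ - 97, -94  , - 52,-22, - 4, - 1, 9]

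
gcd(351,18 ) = 9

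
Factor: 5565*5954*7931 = 262785833310 = 2^1*3^1*5^1 * 7^2 *11^1*13^1*53^1*103^1  *  229^1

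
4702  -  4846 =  - 144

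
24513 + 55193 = 79706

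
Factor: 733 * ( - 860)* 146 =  - 92035480=- 2^3*5^1*43^1*73^1 * 733^1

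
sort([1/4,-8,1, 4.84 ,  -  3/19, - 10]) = [-10, - 8,-3/19, 1/4, 1, 4.84] 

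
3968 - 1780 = 2188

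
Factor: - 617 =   -  617^1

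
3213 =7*459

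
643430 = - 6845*( - 94 )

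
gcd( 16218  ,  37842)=5406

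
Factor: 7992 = 2^3*3^3*37^1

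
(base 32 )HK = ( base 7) 1434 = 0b1000110100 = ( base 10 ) 564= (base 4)20310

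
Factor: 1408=2^7*11^1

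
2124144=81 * 26224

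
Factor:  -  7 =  - 7^1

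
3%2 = 1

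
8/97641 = 8/97641= 0.00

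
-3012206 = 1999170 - 5011376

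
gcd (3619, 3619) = 3619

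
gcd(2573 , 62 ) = 31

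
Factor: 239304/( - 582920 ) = -39/95 = -3^1* 5^( - 1)*13^1*19^(  -  1 )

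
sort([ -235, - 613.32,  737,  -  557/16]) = [ - 613.32,- 235,-557/16,  737]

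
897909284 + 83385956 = 981295240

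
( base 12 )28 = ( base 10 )32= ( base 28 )14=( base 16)20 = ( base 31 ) 11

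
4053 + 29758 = 33811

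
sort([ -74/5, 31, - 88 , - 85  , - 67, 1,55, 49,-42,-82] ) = [ - 88, - 85, - 82, - 67,-42, - 74/5, 1,31, 49,55]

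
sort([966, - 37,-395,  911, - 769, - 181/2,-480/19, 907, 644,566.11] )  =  [-769, - 395,- 181/2 , - 37,-480/19,566.11 , 644, 907,911, 966 ] 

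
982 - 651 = 331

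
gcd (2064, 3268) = 172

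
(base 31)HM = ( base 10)549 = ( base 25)LO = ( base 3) 202100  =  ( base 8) 1045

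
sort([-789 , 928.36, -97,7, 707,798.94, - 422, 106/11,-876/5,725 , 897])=[-789, - 422, - 876/5, - 97  ,  7, 106/11, 707,  725 , 798.94 , 897,  928.36] 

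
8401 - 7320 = 1081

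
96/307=96/307=0.31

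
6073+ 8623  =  14696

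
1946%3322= 1946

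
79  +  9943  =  10022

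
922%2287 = 922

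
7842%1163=864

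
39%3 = 0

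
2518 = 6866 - 4348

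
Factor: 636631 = 636631^1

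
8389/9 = 932 + 1/9= 932.11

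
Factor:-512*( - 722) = 369664 = 2^10*19^2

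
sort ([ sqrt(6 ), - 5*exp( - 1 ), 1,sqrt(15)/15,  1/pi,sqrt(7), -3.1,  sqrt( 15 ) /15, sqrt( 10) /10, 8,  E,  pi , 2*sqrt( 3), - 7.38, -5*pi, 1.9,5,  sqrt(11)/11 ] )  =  [ - 5*pi, - 7.38,-3.1, - 5*exp( -1),sqrt(15)/15, sqrt(15 ) /15, sqrt( 11)/11,sqrt( 10)/10,1/pi,1, 1.9 , sqrt( 6),sqrt( 7 ),  E,pi  ,  2*sqrt ( 3),5,8]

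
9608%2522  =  2042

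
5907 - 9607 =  - 3700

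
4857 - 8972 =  -4115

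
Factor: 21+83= 104 = 2^3*13^1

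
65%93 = 65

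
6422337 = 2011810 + 4410527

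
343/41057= 343/41057 = 0.01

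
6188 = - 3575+9763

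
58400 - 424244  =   - 365844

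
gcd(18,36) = 18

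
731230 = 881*830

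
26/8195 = 26/8195=0.00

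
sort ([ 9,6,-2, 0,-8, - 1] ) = [ - 8,-2,-1, 0,6, 9]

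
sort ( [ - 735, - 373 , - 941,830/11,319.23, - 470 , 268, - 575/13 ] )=[ - 941, - 735 , - 470, - 373, - 575/13,  830/11,268 , 319.23 ] 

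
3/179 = 3/179 = 0.02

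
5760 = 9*640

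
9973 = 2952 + 7021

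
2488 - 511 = 1977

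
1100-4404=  - 3304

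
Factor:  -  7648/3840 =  - 239/120 = -2^( - 3 )*3^ ( - 1) * 5^ (-1 ) * 239^1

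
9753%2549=2106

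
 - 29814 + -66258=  - 96072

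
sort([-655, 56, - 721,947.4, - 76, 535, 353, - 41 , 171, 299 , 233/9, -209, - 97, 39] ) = [ - 721, - 655, - 209,-97, - 76,-41,233/9,39,  56, 171,299,353,  535, 947.4]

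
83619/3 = 27873 = 27873.00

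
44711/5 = 8942 + 1/5 = 8942.20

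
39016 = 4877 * 8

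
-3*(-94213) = 282639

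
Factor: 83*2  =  2^1*83^1= 166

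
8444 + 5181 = 13625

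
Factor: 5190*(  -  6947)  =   - 2^1*3^1*5^1*173^1*6947^1 = - 36054930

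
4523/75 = 4523/75 = 60.31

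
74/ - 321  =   - 1 + 247/321 = - 0.23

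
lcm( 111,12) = 444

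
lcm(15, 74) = 1110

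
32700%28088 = 4612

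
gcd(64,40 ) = 8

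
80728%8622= 3130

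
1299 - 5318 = - 4019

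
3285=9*365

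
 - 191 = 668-859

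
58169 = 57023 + 1146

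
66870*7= 468090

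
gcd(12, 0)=12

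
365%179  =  7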